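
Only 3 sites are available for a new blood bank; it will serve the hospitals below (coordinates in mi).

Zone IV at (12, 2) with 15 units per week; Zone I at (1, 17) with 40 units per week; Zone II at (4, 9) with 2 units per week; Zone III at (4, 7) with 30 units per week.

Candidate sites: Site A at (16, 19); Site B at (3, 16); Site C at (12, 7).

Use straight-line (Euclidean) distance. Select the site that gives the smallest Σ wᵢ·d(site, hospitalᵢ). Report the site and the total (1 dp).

Site B, total 624.9 mi

Total weighted distance at each candidate:
  Site A (16, 19): total = 1407.6
  Site B (3, 16): total = 624.9
  Site C (12, 7): total = 926.1
Minimum is at Site B with total 624.9 mi.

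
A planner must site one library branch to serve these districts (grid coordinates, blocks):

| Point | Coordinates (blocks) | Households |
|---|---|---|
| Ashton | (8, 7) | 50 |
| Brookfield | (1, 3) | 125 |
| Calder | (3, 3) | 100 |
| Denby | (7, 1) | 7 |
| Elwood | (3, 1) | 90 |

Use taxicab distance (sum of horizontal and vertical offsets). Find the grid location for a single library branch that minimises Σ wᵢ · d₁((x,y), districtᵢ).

Manhattan distance separates: Σwᵢ(|x−xᵢ|+|y−yᵢ|) = Σwᵢ|x−xᵢ| + Σwᵢ|y−yᵢ|, so x and y are optimised independently as 1-D weighted medians.
Total weight W = 372; half = 186.
x-coordinate, sorted with cumulative weight:
  x=1 (Brookfield, w=125) cum 125
  x=3 (Calder, w=100) cum 225  ← median
  x=3 (Elwood, w=90) cum 315
  x=7 (Denby, w=7) cum 322
  x=8 (Ashton, w=50) cum 372
⇒ x* = 3
y-coordinate, sorted with cumulative weight:
  y=1 (Denby, w=7) cum 7
  y=1 (Elwood, w=90) cum 97
  y=3 (Brookfield, w=125) cum 222  ← median
  y=3 (Calder, w=100) cum 322
  y=7 (Ashton, w=50) cum 372
⇒ y* = 3

(3, 3)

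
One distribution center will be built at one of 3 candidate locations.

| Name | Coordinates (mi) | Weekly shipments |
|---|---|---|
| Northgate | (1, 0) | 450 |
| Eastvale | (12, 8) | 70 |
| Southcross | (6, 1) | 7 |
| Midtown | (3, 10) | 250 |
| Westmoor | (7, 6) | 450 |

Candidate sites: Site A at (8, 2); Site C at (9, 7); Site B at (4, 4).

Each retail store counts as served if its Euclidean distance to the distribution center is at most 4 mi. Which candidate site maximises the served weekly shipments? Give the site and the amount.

Coverage radius r = 4 mi; a point is covered iff (Δx)²+(Δy)² ≤ 4² = 16.
  Site A (8, 2): covers {Southcross} → 7
  Site C (9, 7): covers {Eastvale, Westmoor} → 520
  Site B (4, 4): covers {Southcross, Westmoor} → 457
Maximum coverage at Site C: 520 weekly shipments.

Site C, covering 520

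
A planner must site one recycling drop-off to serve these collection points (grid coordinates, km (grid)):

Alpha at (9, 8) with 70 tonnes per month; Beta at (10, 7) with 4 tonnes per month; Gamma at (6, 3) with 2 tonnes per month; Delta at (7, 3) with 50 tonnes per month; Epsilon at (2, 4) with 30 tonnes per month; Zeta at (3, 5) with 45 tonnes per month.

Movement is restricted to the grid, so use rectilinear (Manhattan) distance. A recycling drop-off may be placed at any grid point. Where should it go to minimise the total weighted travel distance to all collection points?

Manhattan distance separates: Σwᵢ(|x−xᵢ|+|y−yᵢ|) = Σwᵢ|x−xᵢ| + Σwᵢ|y−yᵢ|, so x and y are optimised independently as 1-D weighted medians.
Total weight W = 201; half = 100.5.
x-coordinate, sorted with cumulative weight:
  x=2 (Epsilon, w=30) cum 30
  x=3 (Zeta, w=45) cum 75
  x=6 (Gamma, w=2) cum 77
  x=7 (Delta, w=50) cum 127  ← median
  x=9 (Alpha, w=70) cum 197
  x=10 (Beta, w=4) cum 201
⇒ x* = 7
y-coordinate, sorted with cumulative weight:
  y=3 (Gamma, w=2) cum 2
  y=3 (Delta, w=50) cum 52
  y=4 (Epsilon, w=30) cum 82
  y=5 (Zeta, w=45) cum 127  ← median
  y=7 (Beta, w=4) cum 131
  y=8 (Alpha, w=70) cum 201
⇒ y* = 5

(7, 5)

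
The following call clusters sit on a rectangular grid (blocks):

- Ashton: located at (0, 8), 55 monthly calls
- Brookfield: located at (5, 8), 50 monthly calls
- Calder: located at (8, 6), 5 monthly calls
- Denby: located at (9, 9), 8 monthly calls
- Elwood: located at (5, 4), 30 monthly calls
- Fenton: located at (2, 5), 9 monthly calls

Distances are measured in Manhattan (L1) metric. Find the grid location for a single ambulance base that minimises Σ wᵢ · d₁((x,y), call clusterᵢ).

Manhattan distance separates: Σwᵢ(|x−xᵢ|+|y−yᵢ|) = Σwᵢ|x−xᵢ| + Σwᵢ|y−yᵢ|, so x and y are optimised independently as 1-D weighted medians.
Total weight W = 157; half = 78.5.
x-coordinate, sorted with cumulative weight:
  x=0 (Ashton, w=55) cum 55
  x=2 (Fenton, w=9) cum 64
  x=5 (Brookfield, w=50) cum 114  ← median
  x=5 (Elwood, w=30) cum 144
  x=8 (Calder, w=5) cum 149
  x=9 (Denby, w=8) cum 157
⇒ x* = 5
y-coordinate, sorted with cumulative weight:
  y=4 (Elwood, w=30) cum 30
  y=5 (Fenton, w=9) cum 39
  y=6 (Calder, w=5) cum 44
  y=8 (Ashton, w=55) cum 99  ← median
  y=8 (Brookfield, w=50) cum 149
  y=9 (Denby, w=8) cum 157
⇒ y* = 8

(5, 8)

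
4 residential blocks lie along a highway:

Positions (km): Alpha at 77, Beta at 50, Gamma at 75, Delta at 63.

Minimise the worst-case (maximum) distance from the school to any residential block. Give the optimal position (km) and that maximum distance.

location 63.5, max distance 13.5

The 1-center on a line is the midpoint of the two extreme points: leftmost at 50, rightmost at 77.
Optimal location = (50 + 77)/2 = 63.5; maximum distance = (77 − 50)/2 = 13.5.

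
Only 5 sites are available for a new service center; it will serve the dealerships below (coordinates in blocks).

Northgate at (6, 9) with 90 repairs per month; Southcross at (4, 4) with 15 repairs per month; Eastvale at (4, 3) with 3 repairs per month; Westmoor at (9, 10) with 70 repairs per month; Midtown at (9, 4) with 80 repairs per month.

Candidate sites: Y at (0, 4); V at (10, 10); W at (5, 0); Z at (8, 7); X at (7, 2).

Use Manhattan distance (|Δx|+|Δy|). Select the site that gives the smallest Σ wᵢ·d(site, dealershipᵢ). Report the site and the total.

Total weighted distance at each candidate:
  Y (0, 4): total = 2835
  V (10, 10): total = 1299
  W (5, 0): total = 2607
  Z (8, 7): total = 1089
  X (7, 2): total = 1827
Minimum is at Z with total 1089 blocks.

Z, total 1089 blocks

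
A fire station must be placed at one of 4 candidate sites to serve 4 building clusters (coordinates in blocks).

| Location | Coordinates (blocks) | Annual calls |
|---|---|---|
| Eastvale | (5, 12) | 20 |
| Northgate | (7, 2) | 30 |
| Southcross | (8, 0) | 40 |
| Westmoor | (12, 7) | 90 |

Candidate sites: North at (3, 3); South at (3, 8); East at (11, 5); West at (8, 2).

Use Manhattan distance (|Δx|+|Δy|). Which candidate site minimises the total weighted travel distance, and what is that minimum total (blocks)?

Total weighted distance at each candidate:
  North (3, 3): total = 1860
  South (3, 8): total = 1840
  East (11, 5): total = 1060
  West (8, 2): total = 1180
Minimum is at East with total 1060 blocks.

East, total 1060 blocks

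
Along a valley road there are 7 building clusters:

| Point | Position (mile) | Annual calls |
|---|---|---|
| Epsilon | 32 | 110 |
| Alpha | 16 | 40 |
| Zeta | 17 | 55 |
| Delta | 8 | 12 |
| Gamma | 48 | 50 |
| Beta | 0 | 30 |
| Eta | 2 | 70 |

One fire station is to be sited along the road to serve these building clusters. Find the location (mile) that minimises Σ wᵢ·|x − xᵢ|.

x = 17

For a sum of weighted absolute distances on a line, the optimum is the weighted median (not the mean). Total weight W = 367; half-weight = 183.5.
Sort by position and accumulate weight:
  mile 0 (Beta, w=30) → cum 30
  mile 2 (Eta, w=70) → cum 100
  mile 8 (Delta, w=12) → cum 112
  mile 16 (Alpha, w=40) → cum 152
  mile 17 (Zeta, w=55) → cum 207  ≥ 183.5 → median here
  mile 32 (Epsilon, w=110) → cum 317
  mile 48 (Gamma, w=50) → cum 367
Optimal location: mile 17.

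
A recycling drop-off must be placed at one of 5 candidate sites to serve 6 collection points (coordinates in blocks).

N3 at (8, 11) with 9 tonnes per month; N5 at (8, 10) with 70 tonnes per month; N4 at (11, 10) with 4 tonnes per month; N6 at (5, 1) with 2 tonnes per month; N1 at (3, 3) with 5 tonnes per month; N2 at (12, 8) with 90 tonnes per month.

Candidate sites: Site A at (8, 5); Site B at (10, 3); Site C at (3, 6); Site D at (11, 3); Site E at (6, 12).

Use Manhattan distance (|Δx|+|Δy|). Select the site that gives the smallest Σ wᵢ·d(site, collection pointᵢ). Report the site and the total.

Site A, total 1115 blocks

Total weighted distance at each candidate:
  Site A (8, 5): total = 1115
  Site B (10, 3): total = 1431
  Site C (3, 6): total = 1787
  Site D (11, 3): total = 1423
  Site E (6, 12): total = 1319
Minimum is at Site A with total 1115 blocks.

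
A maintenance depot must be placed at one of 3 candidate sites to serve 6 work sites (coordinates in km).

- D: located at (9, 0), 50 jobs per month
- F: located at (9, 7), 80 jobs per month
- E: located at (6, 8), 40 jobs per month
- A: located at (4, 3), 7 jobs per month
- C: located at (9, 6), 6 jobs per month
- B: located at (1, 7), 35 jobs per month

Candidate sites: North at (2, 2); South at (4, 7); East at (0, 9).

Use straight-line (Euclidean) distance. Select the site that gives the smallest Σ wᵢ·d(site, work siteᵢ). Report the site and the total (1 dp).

Total weighted distance at each candidate:
  North (2, 2): total = 1583.1
  South (4, 7): total = 1083.2
  East (0, 9): total = 1802.9
Minimum is at South with total 1083.2 km.

South, total 1083.2 km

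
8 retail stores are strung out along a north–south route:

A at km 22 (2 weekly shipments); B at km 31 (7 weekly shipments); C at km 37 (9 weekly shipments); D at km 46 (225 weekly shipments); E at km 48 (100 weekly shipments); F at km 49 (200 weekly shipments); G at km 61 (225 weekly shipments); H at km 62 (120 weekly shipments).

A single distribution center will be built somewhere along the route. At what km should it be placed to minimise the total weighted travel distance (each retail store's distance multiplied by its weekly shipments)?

x = 49

For a sum of weighted absolute distances on a line, the optimum is the weighted median (not the mean). Total weight W = 888; half-weight = 444.
Sort by position and accumulate weight:
  km 22 (A, w=2) → cum 2
  km 31 (B, w=7) → cum 9
  km 37 (C, w=9) → cum 18
  km 46 (D, w=225) → cum 243
  km 48 (E, w=100) → cum 343
  km 49 (F, w=200) → cum 543  ≥ 444 → median here
  km 61 (G, w=225) → cum 768
  km 62 (H, w=120) → cum 888
Optimal location: km 49.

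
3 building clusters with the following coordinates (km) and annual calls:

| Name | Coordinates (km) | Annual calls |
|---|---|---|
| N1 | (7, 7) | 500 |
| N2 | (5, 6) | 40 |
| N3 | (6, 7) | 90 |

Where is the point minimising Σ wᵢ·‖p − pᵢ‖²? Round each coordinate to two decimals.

The minimiser of Σwᵢ‖p−pᵢ‖² is the weighted centroid p* = (Σwᵢpᵢ)/(Σwᵢ).
Σwᵢ = 630.
Σwᵢxᵢ = 500·7 + 40·5 + 90·6 = 4240.
Σwᵢyᵢ = 500·7 + 40·6 + 90·7 = 4370.
x* = 4240/630 = 6.73, y* = 4370/630 = 6.94.

(6.73, 6.94)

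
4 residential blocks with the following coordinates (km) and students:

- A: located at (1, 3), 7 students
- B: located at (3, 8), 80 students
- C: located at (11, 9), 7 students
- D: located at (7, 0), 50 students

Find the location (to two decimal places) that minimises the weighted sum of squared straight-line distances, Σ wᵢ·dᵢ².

(4.68, 5.03)

The minimiser of Σwᵢ‖p−pᵢ‖² is the weighted centroid p* = (Σwᵢpᵢ)/(Σwᵢ).
Σwᵢ = 144.
Σwᵢxᵢ = 7·1 + 80·3 + 7·11 + 50·7 = 674.
Σwᵢyᵢ = 7·3 + 80·8 + 7·9 + 50·0 = 724.
x* = 674/144 = 4.68, y* = 724/144 = 5.03.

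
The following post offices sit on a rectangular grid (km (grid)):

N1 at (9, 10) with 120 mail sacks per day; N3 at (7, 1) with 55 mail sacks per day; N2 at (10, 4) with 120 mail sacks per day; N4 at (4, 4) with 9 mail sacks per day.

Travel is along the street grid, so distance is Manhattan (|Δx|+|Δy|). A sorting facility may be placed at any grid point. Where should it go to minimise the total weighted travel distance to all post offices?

(9, 4)

Manhattan distance separates: Σwᵢ(|x−xᵢ|+|y−yᵢ|) = Σwᵢ|x−xᵢ| + Σwᵢ|y−yᵢ|, so x and y are optimised independently as 1-D weighted medians.
Total weight W = 304; half = 152.
x-coordinate, sorted with cumulative weight:
  x=4 (N4, w=9) cum 9
  x=7 (N3, w=55) cum 64
  x=9 (N1, w=120) cum 184  ← median
  x=10 (N2, w=120) cum 304
⇒ x* = 9
y-coordinate, sorted with cumulative weight:
  y=1 (N3, w=55) cum 55
  y=4 (N2, w=120) cum 175  ← median
  y=4 (N4, w=9) cum 184
  y=10 (N1, w=120) cum 304
⇒ y* = 4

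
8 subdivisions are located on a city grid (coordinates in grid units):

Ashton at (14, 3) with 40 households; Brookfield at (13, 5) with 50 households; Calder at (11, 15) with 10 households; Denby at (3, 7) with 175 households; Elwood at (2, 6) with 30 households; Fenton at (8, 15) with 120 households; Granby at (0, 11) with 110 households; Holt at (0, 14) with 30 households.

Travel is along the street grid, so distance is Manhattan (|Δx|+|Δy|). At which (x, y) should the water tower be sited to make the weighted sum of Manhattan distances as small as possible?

(3, 7)

Manhattan distance separates: Σwᵢ(|x−xᵢ|+|y−yᵢ|) = Σwᵢ|x−xᵢ| + Σwᵢ|y−yᵢ|, so x and y are optimised independently as 1-D weighted medians.
Total weight W = 565; half = 282.5.
x-coordinate, sorted with cumulative weight:
  x=0 (Granby, w=110) cum 110
  x=0 (Holt, w=30) cum 140
  x=2 (Elwood, w=30) cum 170
  x=3 (Denby, w=175) cum 345  ← median
  x=8 (Fenton, w=120) cum 465
  x=11 (Calder, w=10) cum 475
  x=13 (Brookfield, w=50) cum 525
  x=14 (Ashton, w=40) cum 565
⇒ x* = 3
y-coordinate, sorted with cumulative weight:
  y=3 (Ashton, w=40) cum 40
  y=5 (Brookfield, w=50) cum 90
  y=6 (Elwood, w=30) cum 120
  y=7 (Denby, w=175) cum 295  ← median
  y=11 (Granby, w=110) cum 405
  y=14 (Holt, w=30) cum 435
  y=15 (Calder, w=10) cum 445
  y=15 (Fenton, w=120) cum 565
⇒ y* = 7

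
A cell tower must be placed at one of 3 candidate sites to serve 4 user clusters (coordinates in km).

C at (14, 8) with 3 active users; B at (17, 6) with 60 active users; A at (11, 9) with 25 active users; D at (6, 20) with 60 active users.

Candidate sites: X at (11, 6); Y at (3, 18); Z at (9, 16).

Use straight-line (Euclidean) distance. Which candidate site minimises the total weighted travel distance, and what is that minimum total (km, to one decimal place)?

Z, total 1278.7 km

Total weighted distance at each candidate:
  X (11, 6): total = 1337.8
  Y (3, 18): total = 1668.3
  Z (9, 16): total = 1278.7
Minimum is at Z with total 1278.7 km.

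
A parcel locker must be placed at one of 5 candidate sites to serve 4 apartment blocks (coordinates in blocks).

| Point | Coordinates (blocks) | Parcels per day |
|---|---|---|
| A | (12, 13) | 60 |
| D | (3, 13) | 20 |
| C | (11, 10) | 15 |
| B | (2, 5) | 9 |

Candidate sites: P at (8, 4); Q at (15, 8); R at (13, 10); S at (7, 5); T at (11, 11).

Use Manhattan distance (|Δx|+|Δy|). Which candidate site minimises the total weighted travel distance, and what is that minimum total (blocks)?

T, total 530 blocks

Total weighted distance at each candidate:
  P (8, 4): total = 1258
  Q (15, 8): total = 1054
  R (13, 10): total = 674
  S (7, 5): total = 1200
  T (11, 11): total = 530
Minimum is at T with total 530 blocks.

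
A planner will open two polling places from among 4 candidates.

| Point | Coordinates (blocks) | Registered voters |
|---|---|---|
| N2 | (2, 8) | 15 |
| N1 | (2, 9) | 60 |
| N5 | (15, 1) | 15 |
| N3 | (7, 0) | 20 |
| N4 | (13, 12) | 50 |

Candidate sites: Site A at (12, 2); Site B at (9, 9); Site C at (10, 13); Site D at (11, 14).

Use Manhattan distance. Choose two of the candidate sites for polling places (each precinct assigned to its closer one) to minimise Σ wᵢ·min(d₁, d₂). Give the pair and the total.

{Site A, Site B}, total 1090

Evaluate every pair (each demand assigned to the nearer of the two):
  {Site A, Site B}: total = 1090
  {Site B, Site C}: total = 1170
  {Site B, Site D}: total = 1170
  {Site A, Site C}: total = 1315
  {Site A, Site D}: total = 1465
  {Site C, Site D}: total = 1690
Best pair: {Site A, Site B} with total 1090.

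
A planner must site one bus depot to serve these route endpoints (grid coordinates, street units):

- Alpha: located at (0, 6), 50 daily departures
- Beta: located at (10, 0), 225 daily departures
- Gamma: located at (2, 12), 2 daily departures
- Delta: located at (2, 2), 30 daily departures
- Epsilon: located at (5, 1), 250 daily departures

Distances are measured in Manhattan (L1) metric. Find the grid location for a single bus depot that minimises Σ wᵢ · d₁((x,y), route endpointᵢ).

(5, 1)

Manhattan distance separates: Σwᵢ(|x−xᵢ|+|y−yᵢ|) = Σwᵢ|x−xᵢ| + Σwᵢ|y−yᵢ|, so x and y are optimised independently as 1-D weighted medians.
Total weight W = 557; half = 278.5.
x-coordinate, sorted with cumulative weight:
  x=0 (Alpha, w=50) cum 50
  x=2 (Gamma, w=2) cum 52
  x=2 (Delta, w=30) cum 82
  x=5 (Epsilon, w=250) cum 332  ← median
  x=10 (Beta, w=225) cum 557
⇒ x* = 5
y-coordinate, sorted with cumulative weight:
  y=0 (Beta, w=225) cum 225
  y=1 (Epsilon, w=250) cum 475  ← median
  y=2 (Delta, w=30) cum 505
  y=6 (Alpha, w=50) cum 555
  y=12 (Gamma, w=2) cum 557
⇒ y* = 1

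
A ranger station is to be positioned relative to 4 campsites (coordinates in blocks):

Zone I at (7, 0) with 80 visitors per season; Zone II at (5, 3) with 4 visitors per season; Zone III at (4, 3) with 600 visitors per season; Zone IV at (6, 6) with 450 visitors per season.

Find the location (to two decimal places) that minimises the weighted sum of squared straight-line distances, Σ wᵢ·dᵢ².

(5.01, 3.98)

The minimiser of Σwᵢ‖p−pᵢ‖² is the weighted centroid p* = (Σwᵢpᵢ)/(Σwᵢ).
Σwᵢ = 1134.
Σwᵢxᵢ = 80·7 + 4·5 + 600·4 + 450·6 = 5680.
Σwᵢyᵢ = 80·0 + 4·3 + 600·3 + 450·6 = 4512.
x* = 5680/1134 = 5.01, y* = 4512/1134 = 3.98.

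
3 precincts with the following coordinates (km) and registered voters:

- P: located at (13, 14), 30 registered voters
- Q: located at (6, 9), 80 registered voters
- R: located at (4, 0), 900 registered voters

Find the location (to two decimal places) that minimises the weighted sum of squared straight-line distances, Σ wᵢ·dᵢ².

(4.43, 1.13)

The minimiser of Σwᵢ‖p−pᵢ‖² is the weighted centroid p* = (Σwᵢpᵢ)/(Σwᵢ).
Σwᵢ = 1010.
Σwᵢxᵢ = 30·13 + 80·6 + 900·4 = 4470.
Σwᵢyᵢ = 30·14 + 80·9 + 900·0 = 1140.
x* = 4470/1010 = 4.43, y* = 1140/1010 = 1.13.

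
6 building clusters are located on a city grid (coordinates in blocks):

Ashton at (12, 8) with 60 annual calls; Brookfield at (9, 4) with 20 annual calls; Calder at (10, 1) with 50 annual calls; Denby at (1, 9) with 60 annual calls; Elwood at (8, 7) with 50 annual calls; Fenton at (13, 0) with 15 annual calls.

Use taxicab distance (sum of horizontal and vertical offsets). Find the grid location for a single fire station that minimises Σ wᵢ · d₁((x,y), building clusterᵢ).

Manhattan distance separates: Σwᵢ(|x−xᵢ|+|y−yᵢ|) = Σwᵢ|x−xᵢ| + Σwᵢ|y−yᵢ|, so x and y are optimised independently as 1-D weighted medians.
Total weight W = 255; half = 127.5.
x-coordinate, sorted with cumulative weight:
  x=1 (Denby, w=60) cum 60
  x=8 (Elwood, w=50) cum 110
  x=9 (Brookfield, w=20) cum 130  ← median
  x=10 (Calder, w=50) cum 180
  x=12 (Ashton, w=60) cum 240
  x=13 (Fenton, w=15) cum 255
⇒ x* = 9
y-coordinate, sorted with cumulative weight:
  y=0 (Fenton, w=15) cum 15
  y=1 (Calder, w=50) cum 65
  y=4 (Brookfield, w=20) cum 85
  y=7 (Elwood, w=50) cum 135  ← median
  y=8 (Ashton, w=60) cum 195
  y=9 (Denby, w=60) cum 255
⇒ y* = 7

(9, 7)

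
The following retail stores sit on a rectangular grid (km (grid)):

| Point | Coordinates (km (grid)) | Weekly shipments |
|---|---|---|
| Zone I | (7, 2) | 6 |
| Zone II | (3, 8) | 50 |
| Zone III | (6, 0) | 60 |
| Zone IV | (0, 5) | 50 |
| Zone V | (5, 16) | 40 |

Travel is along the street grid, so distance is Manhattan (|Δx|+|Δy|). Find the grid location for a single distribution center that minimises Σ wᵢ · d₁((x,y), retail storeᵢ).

Manhattan distance separates: Σwᵢ(|x−xᵢ|+|y−yᵢ|) = Σwᵢ|x−xᵢ| + Σwᵢ|y−yᵢ|, so x and y are optimised independently as 1-D weighted medians.
Total weight W = 206; half = 103.
x-coordinate, sorted with cumulative weight:
  x=0 (Zone IV, w=50) cum 50
  x=3 (Zone II, w=50) cum 100
  x=5 (Zone V, w=40) cum 140  ← median
  x=6 (Zone III, w=60) cum 200
  x=7 (Zone I, w=6) cum 206
⇒ x* = 5
y-coordinate, sorted with cumulative weight:
  y=0 (Zone III, w=60) cum 60
  y=2 (Zone I, w=6) cum 66
  y=5 (Zone IV, w=50) cum 116  ← median
  y=8 (Zone II, w=50) cum 166
  y=16 (Zone V, w=40) cum 206
⇒ y* = 5

(5, 5)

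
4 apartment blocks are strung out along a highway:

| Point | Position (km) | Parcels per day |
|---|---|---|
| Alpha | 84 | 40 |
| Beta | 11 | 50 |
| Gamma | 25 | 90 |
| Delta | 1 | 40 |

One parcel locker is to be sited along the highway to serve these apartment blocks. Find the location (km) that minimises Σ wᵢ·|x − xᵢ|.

x = 25

For a sum of weighted absolute distances on a line, the optimum is the weighted median (not the mean). Total weight W = 220; half-weight = 110.
Sort by position and accumulate weight:
  km 1 (Delta, w=40) → cum 40
  km 11 (Beta, w=50) → cum 90
  km 25 (Gamma, w=90) → cum 180  ≥ 110 → median here
  km 84 (Alpha, w=40) → cum 220
Optimal location: km 25.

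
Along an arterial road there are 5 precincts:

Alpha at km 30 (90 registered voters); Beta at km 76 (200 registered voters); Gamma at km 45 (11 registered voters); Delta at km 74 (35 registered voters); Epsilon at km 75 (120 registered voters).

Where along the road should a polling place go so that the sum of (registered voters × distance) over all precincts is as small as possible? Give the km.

x = 75

For a sum of weighted absolute distances on a line, the optimum is the weighted median (not the mean). Total weight W = 456; half-weight = 228.
Sort by position and accumulate weight:
  km 30 (Alpha, w=90) → cum 90
  km 45 (Gamma, w=11) → cum 101
  km 74 (Delta, w=35) → cum 136
  km 75 (Epsilon, w=120) → cum 256  ≥ 228 → median here
  km 76 (Beta, w=200) → cum 456
Optimal location: km 75.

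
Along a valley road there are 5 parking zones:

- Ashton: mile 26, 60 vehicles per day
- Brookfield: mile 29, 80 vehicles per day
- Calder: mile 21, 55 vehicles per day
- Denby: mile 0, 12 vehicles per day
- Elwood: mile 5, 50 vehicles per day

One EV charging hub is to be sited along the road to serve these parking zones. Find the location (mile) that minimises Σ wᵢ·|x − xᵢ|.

x = 26

For a sum of weighted absolute distances on a line, the optimum is the weighted median (not the mean). Total weight W = 257; half-weight = 128.5.
Sort by position and accumulate weight:
  mile 0 (Denby, w=12) → cum 12
  mile 5 (Elwood, w=50) → cum 62
  mile 21 (Calder, w=55) → cum 117
  mile 26 (Ashton, w=60) → cum 177  ≥ 128.5 → median here
  mile 29 (Brookfield, w=80) → cum 257
Optimal location: mile 26.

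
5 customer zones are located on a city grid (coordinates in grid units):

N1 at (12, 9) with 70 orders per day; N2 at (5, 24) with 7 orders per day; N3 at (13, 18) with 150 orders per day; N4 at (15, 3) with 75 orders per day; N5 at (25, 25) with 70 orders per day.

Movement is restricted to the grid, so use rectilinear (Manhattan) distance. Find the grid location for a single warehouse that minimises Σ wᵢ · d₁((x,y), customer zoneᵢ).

(13, 18)

Manhattan distance separates: Σwᵢ(|x−xᵢ|+|y−yᵢ|) = Σwᵢ|x−xᵢ| + Σwᵢ|y−yᵢ|, so x and y are optimised independently as 1-D weighted medians.
Total weight W = 372; half = 186.
x-coordinate, sorted with cumulative weight:
  x=5 (N2, w=7) cum 7
  x=12 (N1, w=70) cum 77
  x=13 (N3, w=150) cum 227  ← median
  x=15 (N4, w=75) cum 302
  x=25 (N5, w=70) cum 372
⇒ x* = 13
y-coordinate, sorted with cumulative weight:
  y=3 (N4, w=75) cum 75
  y=9 (N1, w=70) cum 145
  y=18 (N3, w=150) cum 295  ← median
  y=24 (N2, w=7) cum 302
  y=25 (N5, w=70) cum 372
⇒ y* = 18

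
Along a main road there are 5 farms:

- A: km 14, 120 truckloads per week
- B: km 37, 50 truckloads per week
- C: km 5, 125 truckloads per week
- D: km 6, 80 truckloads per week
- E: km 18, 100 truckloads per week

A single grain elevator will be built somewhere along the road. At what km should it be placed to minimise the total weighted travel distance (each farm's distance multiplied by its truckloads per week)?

For a sum of weighted absolute distances on a line, the optimum is the weighted median (not the mean). Total weight W = 475; half-weight = 237.5.
Sort by position and accumulate weight:
  km 5 (C, w=125) → cum 125
  km 6 (D, w=80) → cum 205
  km 14 (A, w=120) → cum 325  ≥ 237.5 → median here
  km 18 (E, w=100) → cum 425
  km 37 (B, w=50) → cum 475
Optimal location: km 14.

x = 14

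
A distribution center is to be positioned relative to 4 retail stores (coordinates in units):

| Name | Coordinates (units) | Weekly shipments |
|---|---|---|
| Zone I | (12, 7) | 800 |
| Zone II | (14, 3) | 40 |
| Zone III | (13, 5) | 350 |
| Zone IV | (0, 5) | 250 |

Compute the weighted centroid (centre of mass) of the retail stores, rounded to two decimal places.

The minimiser of Σwᵢ‖p−pᵢ‖² is the weighted centroid p* = (Σwᵢpᵢ)/(Σwᵢ).
Σwᵢ = 1440.
Σwᵢxᵢ = 800·12 + 40·14 + 350·13 + 250·0 = 14710.
Σwᵢyᵢ = 800·7 + 40·3 + 350·5 + 250·5 = 8720.
x* = 14710/1440 = 10.22, y* = 8720/1440 = 6.06.

(10.22, 6.06)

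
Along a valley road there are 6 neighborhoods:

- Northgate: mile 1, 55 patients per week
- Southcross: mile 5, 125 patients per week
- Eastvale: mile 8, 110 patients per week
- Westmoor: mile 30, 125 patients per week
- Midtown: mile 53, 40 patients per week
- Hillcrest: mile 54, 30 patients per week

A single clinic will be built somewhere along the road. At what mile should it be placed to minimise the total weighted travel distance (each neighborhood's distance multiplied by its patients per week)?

x = 8

For a sum of weighted absolute distances on a line, the optimum is the weighted median (not the mean). Total weight W = 485; half-weight = 242.5.
Sort by position and accumulate weight:
  mile 1 (Northgate, w=55) → cum 55
  mile 5 (Southcross, w=125) → cum 180
  mile 8 (Eastvale, w=110) → cum 290  ≥ 242.5 → median here
  mile 30 (Westmoor, w=125) → cum 415
  mile 53 (Midtown, w=40) → cum 455
  mile 54 (Hillcrest, w=30) → cum 485
Optimal location: mile 8.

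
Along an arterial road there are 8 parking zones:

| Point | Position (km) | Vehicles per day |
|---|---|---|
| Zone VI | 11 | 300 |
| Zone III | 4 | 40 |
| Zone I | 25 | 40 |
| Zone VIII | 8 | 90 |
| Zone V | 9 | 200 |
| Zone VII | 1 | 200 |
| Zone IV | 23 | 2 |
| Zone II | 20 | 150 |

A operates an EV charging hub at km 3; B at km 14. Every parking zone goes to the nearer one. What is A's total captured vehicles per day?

The indifferent point is the midpoint (3+14)/2 = 8.5; parking zones left of it (closer to A at 3) go to A, those right go to B.
  Zone VII at 1 (w=200) → A
  Zone III at 4 (w=40) → A
  Zone VIII at 8 (w=90) → A
  Zone V at 9 (w=200) → B
  Zone VI at 11 (w=300) → B
  Zone II at 20 (w=150) → B
  Zone IV at 23 (w=2) → B
  Zone I at 25 (w=40) → B
A captures 330; B captures 692.

330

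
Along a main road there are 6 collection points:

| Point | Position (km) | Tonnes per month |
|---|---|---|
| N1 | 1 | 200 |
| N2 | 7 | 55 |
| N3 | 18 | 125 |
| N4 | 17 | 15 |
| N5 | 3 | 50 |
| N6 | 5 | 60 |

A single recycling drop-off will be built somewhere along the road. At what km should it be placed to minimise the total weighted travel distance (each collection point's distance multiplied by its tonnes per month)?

For a sum of weighted absolute distances on a line, the optimum is the weighted median (not the mean). Total weight W = 505; half-weight = 252.5.
Sort by position and accumulate weight:
  km 1 (N1, w=200) → cum 200
  km 3 (N5, w=50) → cum 250
  km 5 (N6, w=60) → cum 310  ≥ 252.5 → median here
  km 7 (N2, w=55) → cum 365
  km 17 (N4, w=15) → cum 380
  km 18 (N3, w=125) → cum 505
Optimal location: km 5.

x = 5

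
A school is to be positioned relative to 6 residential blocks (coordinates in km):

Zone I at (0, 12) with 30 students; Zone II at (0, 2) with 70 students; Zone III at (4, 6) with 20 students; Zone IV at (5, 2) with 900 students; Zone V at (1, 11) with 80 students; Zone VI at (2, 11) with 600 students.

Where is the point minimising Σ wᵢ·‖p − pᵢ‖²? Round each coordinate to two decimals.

The minimiser of Σwᵢ‖p−pᵢ‖² is the weighted centroid p* = (Σwᵢpᵢ)/(Σwᵢ).
Σwᵢ = 1700.
Σwᵢxᵢ = 30·0 + 70·0 + 20·4 + 900·5 + 80·1 + 600·2 = 5860.
Σwᵢyᵢ = 30·12 + 70·2 + 20·6 + 900·2 + 80·11 + 600·11 = 9900.
x* = 5860/1700 = 3.45, y* = 9900/1700 = 5.82.

(3.45, 5.82)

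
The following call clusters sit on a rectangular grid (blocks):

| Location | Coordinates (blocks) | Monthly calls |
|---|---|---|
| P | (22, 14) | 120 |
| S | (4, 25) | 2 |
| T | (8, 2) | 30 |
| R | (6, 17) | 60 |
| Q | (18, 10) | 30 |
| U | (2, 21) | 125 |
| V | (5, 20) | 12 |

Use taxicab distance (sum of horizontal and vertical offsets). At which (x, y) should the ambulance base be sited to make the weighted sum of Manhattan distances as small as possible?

(6, 17)

Manhattan distance separates: Σwᵢ(|x−xᵢ|+|y−yᵢ|) = Σwᵢ|x−xᵢ| + Σwᵢ|y−yᵢ|, so x and y are optimised independently as 1-D weighted medians.
Total weight W = 379; half = 189.5.
x-coordinate, sorted with cumulative weight:
  x=2 (U, w=125) cum 125
  x=4 (S, w=2) cum 127
  x=5 (V, w=12) cum 139
  x=6 (R, w=60) cum 199  ← median
  x=8 (T, w=30) cum 229
  x=18 (Q, w=30) cum 259
  x=22 (P, w=120) cum 379
⇒ x* = 6
y-coordinate, sorted with cumulative weight:
  y=2 (T, w=30) cum 30
  y=10 (Q, w=30) cum 60
  y=14 (P, w=120) cum 180
  y=17 (R, w=60) cum 240  ← median
  y=20 (V, w=12) cum 252
  y=21 (U, w=125) cum 377
  y=25 (S, w=2) cum 379
⇒ y* = 17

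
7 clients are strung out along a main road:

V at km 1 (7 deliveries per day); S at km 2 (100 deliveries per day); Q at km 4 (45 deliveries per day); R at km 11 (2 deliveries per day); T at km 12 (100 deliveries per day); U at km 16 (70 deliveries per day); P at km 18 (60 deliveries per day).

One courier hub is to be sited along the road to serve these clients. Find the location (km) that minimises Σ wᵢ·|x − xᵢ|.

x = 12

For a sum of weighted absolute distances on a line, the optimum is the weighted median (not the mean). Total weight W = 384; half-weight = 192.
Sort by position and accumulate weight:
  km 1 (V, w=7) → cum 7
  km 2 (S, w=100) → cum 107
  km 4 (Q, w=45) → cum 152
  km 11 (R, w=2) → cum 154
  km 12 (T, w=100) → cum 254  ≥ 192 → median here
  km 16 (U, w=70) → cum 324
  km 18 (P, w=60) → cum 384
Optimal location: km 12.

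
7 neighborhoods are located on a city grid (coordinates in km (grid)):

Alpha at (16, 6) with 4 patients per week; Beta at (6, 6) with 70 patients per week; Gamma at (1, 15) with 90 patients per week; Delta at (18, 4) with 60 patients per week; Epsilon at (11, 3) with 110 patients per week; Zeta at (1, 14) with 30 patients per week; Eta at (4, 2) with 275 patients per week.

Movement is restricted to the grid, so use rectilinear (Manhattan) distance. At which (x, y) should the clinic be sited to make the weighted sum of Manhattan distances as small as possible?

(4, 3)

Manhattan distance separates: Σwᵢ(|x−xᵢ|+|y−yᵢ|) = Σwᵢ|x−xᵢ| + Σwᵢ|y−yᵢ|, so x and y are optimised independently as 1-D weighted medians.
Total weight W = 639; half = 319.5.
x-coordinate, sorted with cumulative weight:
  x=1 (Gamma, w=90) cum 90
  x=1 (Zeta, w=30) cum 120
  x=4 (Eta, w=275) cum 395  ← median
  x=6 (Beta, w=70) cum 465
  x=11 (Epsilon, w=110) cum 575
  x=16 (Alpha, w=4) cum 579
  x=18 (Delta, w=60) cum 639
⇒ x* = 4
y-coordinate, sorted with cumulative weight:
  y=2 (Eta, w=275) cum 275
  y=3 (Epsilon, w=110) cum 385  ← median
  y=4 (Delta, w=60) cum 445
  y=6 (Alpha, w=4) cum 449
  y=6 (Beta, w=70) cum 519
  y=14 (Zeta, w=30) cum 549
  y=15 (Gamma, w=90) cum 639
⇒ y* = 3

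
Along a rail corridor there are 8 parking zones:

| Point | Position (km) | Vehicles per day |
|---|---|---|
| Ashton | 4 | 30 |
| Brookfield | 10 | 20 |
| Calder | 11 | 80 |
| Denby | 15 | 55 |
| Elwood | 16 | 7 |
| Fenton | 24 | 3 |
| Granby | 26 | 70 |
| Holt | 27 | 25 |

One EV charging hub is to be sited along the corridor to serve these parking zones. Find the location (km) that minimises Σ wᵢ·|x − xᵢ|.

x = 15

For a sum of weighted absolute distances on a line, the optimum is the weighted median (not the mean). Total weight W = 290; half-weight = 145.
Sort by position and accumulate weight:
  km 4 (Ashton, w=30) → cum 30
  km 10 (Brookfield, w=20) → cum 50
  km 11 (Calder, w=80) → cum 130
  km 15 (Denby, w=55) → cum 185  ≥ 145 → median here
  km 16 (Elwood, w=7) → cum 192
  km 24 (Fenton, w=3) → cum 195
  km 26 (Granby, w=70) → cum 265
  km 27 (Holt, w=25) → cum 290
Optimal location: km 15.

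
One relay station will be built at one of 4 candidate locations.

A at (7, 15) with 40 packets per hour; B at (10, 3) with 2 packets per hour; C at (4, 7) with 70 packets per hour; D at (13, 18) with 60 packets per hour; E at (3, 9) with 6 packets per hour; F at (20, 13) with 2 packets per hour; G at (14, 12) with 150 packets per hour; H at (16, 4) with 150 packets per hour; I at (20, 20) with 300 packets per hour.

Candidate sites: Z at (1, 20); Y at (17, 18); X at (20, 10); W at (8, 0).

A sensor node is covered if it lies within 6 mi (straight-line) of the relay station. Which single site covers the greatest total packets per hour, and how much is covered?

Y, covering 362

Coverage radius r = 6 mi; a point is covered iff (Δx)²+(Δy)² ≤ 6² = 36.
  Z (1, 20): covers {none} → 0
  Y (17, 18): covers {D, F, I} → 362
  X (20, 10): covers {F} → 2
  W (8, 0): covers {B} → 2
Maximum coverage at Y: 362 packets per hour.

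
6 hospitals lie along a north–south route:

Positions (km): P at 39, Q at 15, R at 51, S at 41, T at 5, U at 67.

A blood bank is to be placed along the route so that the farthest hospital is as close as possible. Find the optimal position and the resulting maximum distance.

The 1-center on a line is the midpoint of the two extreme points: leftmost at 5, rightmost at 67.
Optimal location = (5 + 67)/2 = 36; maximum distance = (67 − 5)/2 = 31.

location 36, max distance 31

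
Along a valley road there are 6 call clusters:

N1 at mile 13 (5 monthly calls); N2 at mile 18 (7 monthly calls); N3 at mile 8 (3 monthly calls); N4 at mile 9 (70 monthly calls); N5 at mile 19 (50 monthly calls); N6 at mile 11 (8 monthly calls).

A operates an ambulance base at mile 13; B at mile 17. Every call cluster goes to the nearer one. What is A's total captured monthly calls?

86

The indifferent point is the midpoint (13+17)/2 = 15; call clusters left of it (closer to A at 13) go to A, those right go to B.
  N3 at 8 (w=3) → A
  N4 at 9 (w=70) → A
  N6 at 11 (w=8) → A
  N1 at 13 (w=5) → A
  N2 at 18 (w=7) → B
  N5 at 19 (w=50) → B
A captures 86; B captures 57.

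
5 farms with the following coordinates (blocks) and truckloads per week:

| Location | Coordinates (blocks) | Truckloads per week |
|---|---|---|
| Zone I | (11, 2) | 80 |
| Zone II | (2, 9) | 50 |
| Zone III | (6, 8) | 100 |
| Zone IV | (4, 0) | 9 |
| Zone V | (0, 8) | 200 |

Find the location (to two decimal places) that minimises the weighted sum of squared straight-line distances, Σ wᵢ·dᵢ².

(3.68, 6.86)

The minimiser of Σwᵢ‖p−pᵢ‖² is the weighted centroid p* = (Σwᵢpᵢ)/(Σwᵢ).
Σwᵢ = 439.
Σwᵢxᵢ = 80·11 + 50·2 + 100·6 + 9·4 + 200·0 = 1616.
Σwᵢyᵢ = 80·2 + 50·9 + 100·8 + 9·0 + 200·8 = 3010.
x* = 1616/439 = 3.68, y* = 3010/439 = 6.86.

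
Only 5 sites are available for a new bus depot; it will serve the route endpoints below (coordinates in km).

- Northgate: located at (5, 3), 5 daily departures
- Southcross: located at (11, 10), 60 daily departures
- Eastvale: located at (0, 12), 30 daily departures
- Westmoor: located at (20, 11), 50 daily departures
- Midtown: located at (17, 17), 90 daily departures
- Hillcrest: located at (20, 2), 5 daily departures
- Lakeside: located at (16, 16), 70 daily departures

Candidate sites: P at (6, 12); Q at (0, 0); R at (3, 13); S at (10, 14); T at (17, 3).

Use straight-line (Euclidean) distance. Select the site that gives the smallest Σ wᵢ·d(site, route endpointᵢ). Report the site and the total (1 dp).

S, total 2342.0 km

Total weighted distance at each candidate:
  P (6, 12): total = 3177.6
  Q (0, 0): total = 6270.6
  R (3, 13): total = 3859.9
  S (10, 14): total = 2342.0
  T (17, 3): total = 3805.9
Minimum is at S with total 2342.0 km.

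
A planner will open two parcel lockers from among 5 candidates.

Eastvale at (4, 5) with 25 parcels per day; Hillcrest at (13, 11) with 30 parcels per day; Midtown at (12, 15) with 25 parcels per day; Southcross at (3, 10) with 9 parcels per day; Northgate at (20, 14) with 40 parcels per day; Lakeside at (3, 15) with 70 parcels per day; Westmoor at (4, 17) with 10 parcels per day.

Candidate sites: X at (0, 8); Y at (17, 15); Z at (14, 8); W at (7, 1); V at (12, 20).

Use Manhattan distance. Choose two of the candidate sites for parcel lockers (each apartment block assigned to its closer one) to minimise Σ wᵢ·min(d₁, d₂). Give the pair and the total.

Evaluate every pair (each demand assigned to the nearer of the two):
  {X, Y}: total = 1575
  {X, Z}: total = 1875
  {Y, W}: total = 1947
  {Y, Z}: total = 1977
  {X, V}: total = 2015
  {Z, V}: total = 2257
  {Y, V}: total = 2361
  {W, V}: total = 2367
  {Z, W}: total = 2567
  {X, W}: total = 3045
Best pair: {X, Y} with total 1575.

{X, Y}, total 1575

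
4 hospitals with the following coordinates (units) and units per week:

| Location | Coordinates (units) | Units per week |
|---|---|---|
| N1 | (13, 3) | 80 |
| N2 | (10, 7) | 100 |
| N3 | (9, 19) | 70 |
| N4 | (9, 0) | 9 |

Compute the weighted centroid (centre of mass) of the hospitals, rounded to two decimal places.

The minimiser of Σwᵢ‖p−pᵢ‖² is the weighted centroid p* = (Σwᵢpᵢ)/(Σwᵢ).
Σwᵢ = 259.
Σwᵢxᵢ = 80·13 + 100·10 + 70·9 + 9·9 = 2751.
Σwᵢyᵢ = 80·3 + 100·7 + 70·19 + 9·0 = 2270.
x* = 2751/259 = 10.62, y* = 2270/259 = 8.76.

(10.62, 8.76)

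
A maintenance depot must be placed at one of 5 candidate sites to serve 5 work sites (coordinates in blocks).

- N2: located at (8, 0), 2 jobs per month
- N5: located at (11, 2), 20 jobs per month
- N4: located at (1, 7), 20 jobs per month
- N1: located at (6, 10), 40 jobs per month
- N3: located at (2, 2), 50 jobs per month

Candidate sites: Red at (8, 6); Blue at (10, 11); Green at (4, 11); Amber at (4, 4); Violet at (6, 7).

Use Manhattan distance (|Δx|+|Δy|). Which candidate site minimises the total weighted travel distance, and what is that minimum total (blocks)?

Total weighted distance at each candidate:
  Red (8, 6): total = 1052
  Blue (10, 11): total = 1536
  Green (4, 11): total = 1160
  Amber (4, 4): total = 836
  Violet (6, 7): total = 888
Minimum is at Amber with total 836 blocks.

Amber, total 836 blocks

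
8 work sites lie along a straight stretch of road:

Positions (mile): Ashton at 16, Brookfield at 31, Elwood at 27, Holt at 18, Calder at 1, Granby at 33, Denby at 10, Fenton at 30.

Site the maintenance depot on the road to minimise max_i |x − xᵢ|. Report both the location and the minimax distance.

location 17, max distance 16

The 1-center on a line is the midpoint of the two extreme points: leftmost at 1, rightmost at 33.
Optimal location = (1 + 33)/2 = 17; maximum distance = (33 − 1)/2 = 16.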